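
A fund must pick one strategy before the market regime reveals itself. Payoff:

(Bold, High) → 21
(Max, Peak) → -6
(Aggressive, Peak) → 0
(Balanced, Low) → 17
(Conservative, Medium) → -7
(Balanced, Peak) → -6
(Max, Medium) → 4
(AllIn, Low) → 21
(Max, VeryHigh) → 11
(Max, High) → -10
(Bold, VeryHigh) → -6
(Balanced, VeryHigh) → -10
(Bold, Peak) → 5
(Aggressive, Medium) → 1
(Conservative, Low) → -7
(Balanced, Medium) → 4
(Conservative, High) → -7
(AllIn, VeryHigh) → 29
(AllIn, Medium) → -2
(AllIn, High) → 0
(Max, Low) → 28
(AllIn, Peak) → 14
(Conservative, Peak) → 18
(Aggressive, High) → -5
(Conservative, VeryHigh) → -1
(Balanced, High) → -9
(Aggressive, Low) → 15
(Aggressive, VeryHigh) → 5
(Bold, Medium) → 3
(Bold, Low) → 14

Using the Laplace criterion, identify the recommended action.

AllIn

Row averages: Conservative=-0.8, Balanced=-0.8, Aggressive=3.2, Bold=7.4, AllIn=12.4, Max=5.4
Highest average = 12.4 → AllIn.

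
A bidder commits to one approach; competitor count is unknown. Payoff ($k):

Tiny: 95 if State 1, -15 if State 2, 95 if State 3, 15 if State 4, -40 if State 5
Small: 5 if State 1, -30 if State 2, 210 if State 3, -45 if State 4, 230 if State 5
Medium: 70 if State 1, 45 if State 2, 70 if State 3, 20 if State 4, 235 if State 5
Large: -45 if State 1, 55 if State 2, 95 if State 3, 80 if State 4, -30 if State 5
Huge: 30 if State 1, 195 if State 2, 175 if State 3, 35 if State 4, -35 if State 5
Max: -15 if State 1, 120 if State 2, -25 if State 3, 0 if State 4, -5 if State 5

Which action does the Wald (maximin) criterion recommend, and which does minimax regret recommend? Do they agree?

Row minima: Tiny=-40, Small=-45, Medium=20, Large=-45, Huge=-35, Max=-25
Best worst-case = 20 → Medium.
Column bests: State 1=95, State 2=195, State 3=210, State 4=80, State 5=235.
Tiny regrets: 0, 210, 115, 65, 275 → max 275
Small regrets: 90, 225, 0, 125, 5 → max 225
Medium regrets: 25, 150, 140, 60, 0 → max 150
Large regrets: 140, 140, 115, 0, 265 → max 265
Huge regrets: 65, 0, 35, 45, 270 → max 270
Max regrets: 110, 75, 235, 80, 240 → max 240
Smallest max regret = 150 → Medium.

maximin → Medium; minimax regret → Medium (agree)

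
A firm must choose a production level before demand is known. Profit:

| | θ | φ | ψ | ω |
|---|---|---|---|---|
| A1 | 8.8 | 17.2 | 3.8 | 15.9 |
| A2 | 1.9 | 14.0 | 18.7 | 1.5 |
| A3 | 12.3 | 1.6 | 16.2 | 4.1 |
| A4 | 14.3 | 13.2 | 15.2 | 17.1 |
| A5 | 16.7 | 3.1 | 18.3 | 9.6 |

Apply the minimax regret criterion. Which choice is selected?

A4

Column bests: θ=16.7, φ=17.2, ψ=18.7, ω=17.1.
A1 regrets: 7.9, 0.0, 14.9, 1.2 → max 14.9
A2 regrets: 14.8, 3.2, 0.0, 15.6 → max 15.6
A3 regrets: 4.4, 15.6, 2.5, 13.0 → max 15.6
A4 regrets: 2.4, 4.0, 3.5, 0.0 → max 4.0
A5 regrets: 0.0, 14.1, 0.4, 7.5 → max 14.1
Smallest max regret = 4.0 → A4.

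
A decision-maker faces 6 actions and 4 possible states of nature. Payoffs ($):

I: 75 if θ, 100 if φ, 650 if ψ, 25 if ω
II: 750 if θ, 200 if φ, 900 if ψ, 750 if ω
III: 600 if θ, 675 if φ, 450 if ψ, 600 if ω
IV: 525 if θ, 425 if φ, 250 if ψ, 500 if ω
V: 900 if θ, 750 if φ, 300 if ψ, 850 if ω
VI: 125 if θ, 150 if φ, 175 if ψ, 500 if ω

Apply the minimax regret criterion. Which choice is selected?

III

Column bests: θ=900, φ=750, ψ=900, ω=850.
I regrets: 825, 650, 250, 825 → max 825
II regrets: 150, 550, 0, 100 → max 550
III regrets: 300, 75, 450, 250 → max 450
IV regrets: 375, 325, 650, 350 → max 650
V regrets: 0, 0, 600, 0 → max 600
VI regrets: 775, 600, 725, 350 → max 775
Smallest max regret = 450 → III.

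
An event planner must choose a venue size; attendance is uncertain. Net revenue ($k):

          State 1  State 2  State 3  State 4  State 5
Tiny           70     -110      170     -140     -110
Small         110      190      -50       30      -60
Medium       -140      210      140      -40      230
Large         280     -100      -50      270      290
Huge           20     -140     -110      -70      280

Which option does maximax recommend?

Large

Row maxima: Tiny=170, Small=190, Medium=230, Large=290, Huge=280
Best best-case = 290 → Large.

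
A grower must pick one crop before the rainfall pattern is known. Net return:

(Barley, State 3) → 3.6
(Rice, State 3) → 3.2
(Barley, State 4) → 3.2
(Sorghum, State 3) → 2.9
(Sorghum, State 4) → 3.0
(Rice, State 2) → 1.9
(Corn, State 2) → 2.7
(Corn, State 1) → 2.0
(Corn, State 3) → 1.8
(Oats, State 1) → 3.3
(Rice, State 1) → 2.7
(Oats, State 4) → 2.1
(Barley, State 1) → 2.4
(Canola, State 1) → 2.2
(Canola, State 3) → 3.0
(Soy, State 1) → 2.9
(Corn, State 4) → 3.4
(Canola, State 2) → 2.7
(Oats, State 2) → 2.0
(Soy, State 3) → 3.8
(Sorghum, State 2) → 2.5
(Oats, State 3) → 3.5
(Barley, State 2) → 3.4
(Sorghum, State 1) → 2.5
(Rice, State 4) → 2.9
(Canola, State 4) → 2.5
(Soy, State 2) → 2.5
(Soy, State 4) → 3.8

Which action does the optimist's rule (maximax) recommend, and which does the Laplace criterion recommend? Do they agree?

Row maxima: Soy=3.8, Rice=3.2, Barley=3.6, Corn=3.4, Canola=3.0, Oats=3.5, Sorghum=3.0
Best best-case = 3.8 → Soy.
Row averages: Soy=3.25, Rice=2.675, Barley=3.15, Corn=2.475, Canola=2.6, Oats=2.725, Sorghum=2.725
Highest average = 3.25 → Soy.

maximax → Soy; laplace → Soy (agree)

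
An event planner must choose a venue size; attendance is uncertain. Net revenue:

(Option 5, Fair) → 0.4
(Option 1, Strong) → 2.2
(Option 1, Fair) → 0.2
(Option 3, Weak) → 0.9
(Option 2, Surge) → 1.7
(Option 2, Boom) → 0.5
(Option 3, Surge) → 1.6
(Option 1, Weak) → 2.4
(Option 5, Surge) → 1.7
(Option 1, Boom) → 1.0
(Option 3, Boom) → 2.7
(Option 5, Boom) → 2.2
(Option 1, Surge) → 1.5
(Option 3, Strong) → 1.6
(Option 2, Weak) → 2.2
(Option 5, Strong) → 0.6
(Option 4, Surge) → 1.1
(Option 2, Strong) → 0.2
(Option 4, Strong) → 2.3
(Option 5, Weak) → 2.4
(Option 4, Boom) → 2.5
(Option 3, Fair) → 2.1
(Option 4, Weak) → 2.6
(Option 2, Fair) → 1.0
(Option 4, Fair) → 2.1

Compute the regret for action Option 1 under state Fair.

Best payoff under Fair is 2.1.
Regret = 2.1 − 0.2 = 1.9.

1.9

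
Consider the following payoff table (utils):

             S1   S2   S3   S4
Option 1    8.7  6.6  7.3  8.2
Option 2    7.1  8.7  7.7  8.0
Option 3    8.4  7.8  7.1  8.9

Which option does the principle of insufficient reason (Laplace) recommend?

Option 3

Row averages: Option 1=7.7, Option 2=7.875, Option 3=8.05
Highest average = 8.05 → Option 3.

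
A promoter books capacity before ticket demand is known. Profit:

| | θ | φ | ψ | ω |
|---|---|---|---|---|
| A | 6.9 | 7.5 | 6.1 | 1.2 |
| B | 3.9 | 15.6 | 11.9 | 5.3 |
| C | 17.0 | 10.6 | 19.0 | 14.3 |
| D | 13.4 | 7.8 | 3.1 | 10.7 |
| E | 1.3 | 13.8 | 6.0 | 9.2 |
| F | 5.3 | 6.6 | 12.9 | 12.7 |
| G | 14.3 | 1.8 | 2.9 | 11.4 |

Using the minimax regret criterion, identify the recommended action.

C

Column bests: θ=17.0, φ=15.6, ψ=19.0, ω=14.3.
A regrets: 10.1, 8.1, 12.9, 13.1 → max 13.1
B regrets: 13.1, 0.0, 7.1, 9.0 → max 13.1
C regrets: 0.0, 5.0, 0.0, 0.0 → max 5.0
D regrets: 3.6, 7.8, 15.9, 3.6 → max 15.9
E regrets: 15.7, 1.8, 13.0, 5.1 → max 15.7
F regrets: 11.7, 9.0, 6.1, 1.6 → max 11.7
G regrets: 2.7, 13.8, 16.1, 2.9 → max 16.1
Smallest max regret = 5.0 → C.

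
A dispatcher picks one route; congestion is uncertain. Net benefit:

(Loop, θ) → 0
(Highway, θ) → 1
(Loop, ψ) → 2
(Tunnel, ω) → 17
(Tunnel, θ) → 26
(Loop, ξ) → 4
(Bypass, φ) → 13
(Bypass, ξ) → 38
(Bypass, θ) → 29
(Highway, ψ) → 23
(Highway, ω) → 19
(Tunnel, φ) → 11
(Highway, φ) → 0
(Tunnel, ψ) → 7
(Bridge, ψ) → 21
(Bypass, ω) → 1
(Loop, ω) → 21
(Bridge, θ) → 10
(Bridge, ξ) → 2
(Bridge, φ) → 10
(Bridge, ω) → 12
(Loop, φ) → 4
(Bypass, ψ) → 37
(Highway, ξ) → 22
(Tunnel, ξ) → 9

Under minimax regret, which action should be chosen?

Bypass

Column bests: θ=29, φ=13, ψ=37, ω=21, ξ=38.
Tunnel regrets: 3, 2, 30, 4, 29 → max 30
Bridge regrets: 19, 3, 16, 9, 36 → max 36
Bypass regrets: 0, 0, 0, 20, 0 → max 20
Highway regrets: 28, 13, 14, 2, 16 → max 28
Loop regrets: 29, 9, 35, 0, 34 → max 35
Smallest max regret = 20 → Bypass.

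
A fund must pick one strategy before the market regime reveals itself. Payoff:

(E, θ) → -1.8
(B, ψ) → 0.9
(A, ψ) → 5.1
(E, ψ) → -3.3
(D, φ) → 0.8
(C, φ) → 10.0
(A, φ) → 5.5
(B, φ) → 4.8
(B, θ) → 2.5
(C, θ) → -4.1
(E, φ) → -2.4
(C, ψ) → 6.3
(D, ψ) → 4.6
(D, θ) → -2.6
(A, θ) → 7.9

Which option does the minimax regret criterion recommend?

Column bests: θ=7.9, φ=10.0, ψ=6.3.
A regrets: 0.0, 4.5, 1.2 → max 4.5
B regrets: 5.4, 5.2, 5.4 → max 5.4
C regrets: 12.0, 0.0, 0.0 → max 12.0
D regrets: 10.5, 9.2, 1.7 → max 10.5
E regrets: 9.7, 12.4, 9.6 → max 12.4
Smallest max regret = 4.5 → A.

A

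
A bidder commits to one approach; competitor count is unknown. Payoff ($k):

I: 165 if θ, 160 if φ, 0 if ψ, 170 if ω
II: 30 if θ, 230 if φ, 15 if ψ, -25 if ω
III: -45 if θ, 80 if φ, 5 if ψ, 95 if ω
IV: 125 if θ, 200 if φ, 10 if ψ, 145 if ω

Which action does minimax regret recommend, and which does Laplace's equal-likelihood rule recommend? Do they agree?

Column bests: θ=165, φ=230, ψ=15, ω=170.
I regrets: 0, 70, 15, 0 → max 70
II regrets: 135, 0, 0, 195 → max 195
III regrets: 210, 150, 10, 75 → max 210
IV regrets: 40, 30, 5, 25 → max 40
Smallest max regret = 40 → IV.
Row averages: I=123.75, II=62.5, III=33.75, IV=120
Highest average = 123.75 → I.

minimax regret → IV; laplace → I (disagree)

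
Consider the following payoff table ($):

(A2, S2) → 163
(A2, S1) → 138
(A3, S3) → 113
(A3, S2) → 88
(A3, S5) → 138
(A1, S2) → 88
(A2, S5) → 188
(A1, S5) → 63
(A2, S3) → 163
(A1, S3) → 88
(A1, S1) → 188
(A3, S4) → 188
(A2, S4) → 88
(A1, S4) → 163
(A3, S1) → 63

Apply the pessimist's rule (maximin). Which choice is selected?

Row minima: A1=63, A2=88, A3=63
Best worst-case = 88 → A2.

A2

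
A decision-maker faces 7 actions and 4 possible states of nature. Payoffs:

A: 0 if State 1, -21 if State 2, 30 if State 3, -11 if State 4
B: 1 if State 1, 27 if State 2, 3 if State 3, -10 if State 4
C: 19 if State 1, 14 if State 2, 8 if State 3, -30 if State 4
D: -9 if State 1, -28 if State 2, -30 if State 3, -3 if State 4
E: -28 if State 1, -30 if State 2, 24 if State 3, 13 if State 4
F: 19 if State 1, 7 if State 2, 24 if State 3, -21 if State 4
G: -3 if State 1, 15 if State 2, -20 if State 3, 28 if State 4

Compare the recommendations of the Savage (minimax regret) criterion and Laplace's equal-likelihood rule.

Column bests: State 1=19, State 2=27, State 3=30, State 4=28.
A regrets: 19, 48, 0, 39 → max 48
B regrets: 18, 0, 27, 38 → max 38
C regrets: 0, 13, 22, 58 → max 58
D regrets: 28, 55, 60, 31 → max 60
E regrets: 47, 57, 6, 15 → max 57
F regrets: 0, 20, 6, 49 → max 49
G regrets: 22, 12, 50, 0 → max 50
Smallest max regret = 38 → B.
Row averages: A=-0.5, B=5.25, C=2.75, D=-17.5, E=-5.25, F=7.25, G=5
Highest average = 7.25 → F.

minimax regret → B; laplace → F (disagree)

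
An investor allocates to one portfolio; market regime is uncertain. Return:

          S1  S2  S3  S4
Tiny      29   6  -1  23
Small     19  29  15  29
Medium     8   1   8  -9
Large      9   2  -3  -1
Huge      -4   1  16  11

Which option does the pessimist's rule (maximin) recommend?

Small

Row minima: Tiny=-1, Small=15, Medium=-9, Large=-3, Huge=-4
Best worst-case = 15 → Small.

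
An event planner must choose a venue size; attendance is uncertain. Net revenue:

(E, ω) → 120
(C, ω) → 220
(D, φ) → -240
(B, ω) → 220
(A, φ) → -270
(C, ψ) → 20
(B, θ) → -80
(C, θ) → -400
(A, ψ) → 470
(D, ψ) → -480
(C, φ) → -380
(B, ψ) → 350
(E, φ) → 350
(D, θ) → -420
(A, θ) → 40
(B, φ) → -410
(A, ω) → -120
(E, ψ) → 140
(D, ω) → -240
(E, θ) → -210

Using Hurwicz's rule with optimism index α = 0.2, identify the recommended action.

E

A: 0.2·470 + 0.8·(-270) = -122
B: 0.2·350 + 0.8·(-410) = -258
C: 0.2·220 + 0.8·(-400) = -276
D: 0.2·(-240) + 0.8·(-480) = -432
E: 0.2·350 + 0.8·(-210) = -98
Highest Hurwicz score = -98 → E.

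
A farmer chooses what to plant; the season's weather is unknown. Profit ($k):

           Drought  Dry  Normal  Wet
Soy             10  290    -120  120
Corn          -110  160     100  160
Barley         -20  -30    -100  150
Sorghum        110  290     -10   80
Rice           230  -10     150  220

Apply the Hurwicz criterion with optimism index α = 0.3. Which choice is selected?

Sorghum

Soy: 0.3·290 + 0.7·(-120) = 3
Corn: 0.3·160 + 0.7·(-110) = -29
Barley: 0.3·150 + 0.7·(-100) = -25
Sorghum: 0.3·290 + 0.7·(-10) = 80
Rice: 0.3·230 + 0.7·(-10) = 62
Highest Hurwicz score = 80 → Sorghum.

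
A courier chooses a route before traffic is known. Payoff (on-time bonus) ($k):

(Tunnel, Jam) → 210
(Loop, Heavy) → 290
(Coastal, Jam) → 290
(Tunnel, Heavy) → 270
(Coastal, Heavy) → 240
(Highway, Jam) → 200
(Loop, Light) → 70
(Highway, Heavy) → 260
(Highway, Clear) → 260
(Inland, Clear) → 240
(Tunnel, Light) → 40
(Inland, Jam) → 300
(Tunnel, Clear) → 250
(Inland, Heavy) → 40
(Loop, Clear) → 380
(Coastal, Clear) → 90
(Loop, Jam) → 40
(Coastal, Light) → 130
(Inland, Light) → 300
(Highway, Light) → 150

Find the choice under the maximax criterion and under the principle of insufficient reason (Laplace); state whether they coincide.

maximax → Loop; laplace → Inland (disagree)

Row maxima: Inland=300, Highway=260, Tunnel=270, Coastal=290, Loop=380
Best best-case = 380 → Loop.
Row averages: Inland=220, Highway=217.5, Tunnel=192.5, Coastal=187.5, Loop=195
Highest average = 220 → Inland.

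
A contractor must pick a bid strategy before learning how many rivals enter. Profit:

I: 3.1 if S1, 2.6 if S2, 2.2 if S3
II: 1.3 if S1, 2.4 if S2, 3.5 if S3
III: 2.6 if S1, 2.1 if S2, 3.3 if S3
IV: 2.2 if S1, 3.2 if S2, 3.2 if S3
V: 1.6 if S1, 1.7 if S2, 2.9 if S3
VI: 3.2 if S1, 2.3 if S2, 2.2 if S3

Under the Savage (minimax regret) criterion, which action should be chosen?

Column bests: S1=3.2, S2=3.2, S3=3.5.
I regrets: 0.1, 0.6, 1.3 → max 1.3
II regrets: 1.9, 0.8, 0.0 → max 1.9
III regrets: 0.6, 1.1, 0.2 → max 1.1
IV regrets: 1.0, 0.0, 0.3 → max 1.0
V regrets: 1.6, 1.5, 0.6 → max 1.6
VI regrets: 0.0, 0.9, 1.3 → max 1.3
Smallest max regret = 1.0 → IV.

IV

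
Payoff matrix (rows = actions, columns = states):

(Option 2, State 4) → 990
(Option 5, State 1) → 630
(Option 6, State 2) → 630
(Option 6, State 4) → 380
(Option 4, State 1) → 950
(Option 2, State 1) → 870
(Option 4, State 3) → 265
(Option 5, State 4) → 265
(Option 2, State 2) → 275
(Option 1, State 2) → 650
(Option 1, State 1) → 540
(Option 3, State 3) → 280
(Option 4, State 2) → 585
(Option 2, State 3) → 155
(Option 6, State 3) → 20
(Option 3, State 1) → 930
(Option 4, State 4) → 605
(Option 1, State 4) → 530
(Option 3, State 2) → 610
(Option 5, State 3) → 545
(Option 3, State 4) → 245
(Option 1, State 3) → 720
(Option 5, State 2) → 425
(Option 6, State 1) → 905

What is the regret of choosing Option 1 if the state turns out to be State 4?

460

Best payoff under State 4 is 990.
Regret = 990 − 530 = 460.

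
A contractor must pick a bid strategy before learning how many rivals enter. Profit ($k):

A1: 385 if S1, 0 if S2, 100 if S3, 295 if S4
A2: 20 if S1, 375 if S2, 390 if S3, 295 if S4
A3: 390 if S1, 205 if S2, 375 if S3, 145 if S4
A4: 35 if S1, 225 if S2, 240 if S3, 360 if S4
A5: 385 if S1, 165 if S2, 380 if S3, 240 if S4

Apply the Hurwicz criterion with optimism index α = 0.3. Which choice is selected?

A5

A1: 0.3·385 + 0.7·0 = 115.5
A2: 0.3·390 + 0.7·20 = 131
A3: 0.3·390 + 0.7·145 = 218.5
A4: 0.3·360 + 0.7·35 = 132.5
A5: 0.3·385 + 0.7·165 = 231
Highest Hurwicz score = 231 → A5.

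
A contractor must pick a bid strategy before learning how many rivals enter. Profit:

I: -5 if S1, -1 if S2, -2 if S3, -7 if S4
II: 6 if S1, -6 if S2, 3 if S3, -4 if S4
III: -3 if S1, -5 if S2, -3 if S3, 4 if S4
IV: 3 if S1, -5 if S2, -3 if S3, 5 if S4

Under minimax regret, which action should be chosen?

Column bests: S1=6, S2=-1, S3=3, S4=5.
I regrets: 11, 0, 5, 12 → max 12
II regrets: 0, 5, 0, 9 → max 9
III regrets: 9, 4, 6, 1 → max 9
IV regrets: 3, 4, 6, 0 → max 6
Smallest max regret = 6 → IV.

IV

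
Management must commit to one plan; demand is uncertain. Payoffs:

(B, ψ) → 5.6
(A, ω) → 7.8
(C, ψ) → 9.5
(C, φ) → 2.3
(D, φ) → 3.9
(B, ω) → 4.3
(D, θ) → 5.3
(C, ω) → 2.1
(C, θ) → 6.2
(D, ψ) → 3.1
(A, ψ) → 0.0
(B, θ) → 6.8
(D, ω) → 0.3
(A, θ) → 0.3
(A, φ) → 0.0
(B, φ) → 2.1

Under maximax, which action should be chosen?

C

Row maxima: A=7.8, B=6.8, C=9.5, D=5.3
Best best-case = 9.5 → C.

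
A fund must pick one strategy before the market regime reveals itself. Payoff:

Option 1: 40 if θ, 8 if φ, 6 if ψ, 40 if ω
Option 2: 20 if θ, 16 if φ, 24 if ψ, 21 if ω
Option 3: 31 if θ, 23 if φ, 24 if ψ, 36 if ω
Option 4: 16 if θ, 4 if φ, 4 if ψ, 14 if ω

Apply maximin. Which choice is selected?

Row minima: Option 1=6, Option 2=16, Option 3=23, Option 4=4
Best worst-case = 23 → Option 3.

Option 3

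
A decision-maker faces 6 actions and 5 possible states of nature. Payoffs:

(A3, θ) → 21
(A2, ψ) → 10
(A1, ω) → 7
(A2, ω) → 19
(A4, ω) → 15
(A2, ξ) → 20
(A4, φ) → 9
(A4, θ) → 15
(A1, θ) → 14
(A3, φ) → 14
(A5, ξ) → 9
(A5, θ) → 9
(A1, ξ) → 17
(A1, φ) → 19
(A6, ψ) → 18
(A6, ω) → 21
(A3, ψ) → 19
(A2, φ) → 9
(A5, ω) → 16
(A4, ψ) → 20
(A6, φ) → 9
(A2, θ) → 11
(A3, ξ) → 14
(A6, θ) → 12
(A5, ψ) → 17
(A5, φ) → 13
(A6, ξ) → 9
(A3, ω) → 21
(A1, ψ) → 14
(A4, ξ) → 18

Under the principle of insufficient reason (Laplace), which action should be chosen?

A3

Row averages: A1=14.2, A2=13.8, A3=17.8, A4=15.4, A5=12.8, A6=13.8
Highest average = 17.8 → A3.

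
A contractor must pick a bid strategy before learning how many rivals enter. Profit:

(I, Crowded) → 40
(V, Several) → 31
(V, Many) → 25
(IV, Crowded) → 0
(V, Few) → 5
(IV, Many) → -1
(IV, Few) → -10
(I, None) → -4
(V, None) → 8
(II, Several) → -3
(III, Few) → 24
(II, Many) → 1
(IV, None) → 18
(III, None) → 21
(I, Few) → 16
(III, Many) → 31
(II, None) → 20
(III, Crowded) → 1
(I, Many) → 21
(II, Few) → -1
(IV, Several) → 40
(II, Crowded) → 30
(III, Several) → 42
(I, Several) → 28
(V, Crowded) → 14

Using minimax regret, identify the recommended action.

I

Column bests: None=21, Few=24, Several=42, Many=31, Crowded=40.
I regrets: 25, 8, 14, 10, 0 → max 25
II regrets: 1, 25, 45, 30, 10 → max 45
III regrets: 0, 0, 0, 0, 39 → max 39
IV regrets: 3, 34, 2, 32, 40 → max 40
V regrets: 13, 19, 11, 6, 26 → max 26
Smallest max regret = 25 → I.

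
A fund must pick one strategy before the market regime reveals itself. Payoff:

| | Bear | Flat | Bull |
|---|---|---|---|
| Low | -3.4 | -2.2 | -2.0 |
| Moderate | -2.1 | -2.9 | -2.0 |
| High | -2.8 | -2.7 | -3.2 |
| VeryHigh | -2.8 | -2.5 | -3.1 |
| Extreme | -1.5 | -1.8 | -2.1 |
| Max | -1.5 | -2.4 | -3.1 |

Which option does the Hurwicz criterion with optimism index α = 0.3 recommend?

Low: 0.3·(-2.0) + 0.7·(-3.4) = -2.98
Moderate: 0.3·(-2.0) + 0.7·(-2.9) = -2.63
High: 0.3·(-2.7) + 0.7·(-3.2) = -3.05
VeryHigh: 0.3·(-2.5) + 0.7·(-3.1) = -2.92
Extreme: 0.3·(-1.5) + 0.7·(-2.1) = -1.92
Max: 0.3·(-1.5) + 0.7·(-3.1) = -2.62
Highest Hurwicz score = -1.92 → Extreme.

Extreme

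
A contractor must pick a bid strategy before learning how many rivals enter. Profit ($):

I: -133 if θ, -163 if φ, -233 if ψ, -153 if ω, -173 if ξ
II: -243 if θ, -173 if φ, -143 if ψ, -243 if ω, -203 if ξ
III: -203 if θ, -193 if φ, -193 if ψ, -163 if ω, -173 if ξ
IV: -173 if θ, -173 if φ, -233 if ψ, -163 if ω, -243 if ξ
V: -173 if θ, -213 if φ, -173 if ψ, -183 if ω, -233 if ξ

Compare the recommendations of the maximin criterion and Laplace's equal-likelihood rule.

Row minima: I=-233, II=-243, III=-203, IV=-243, V=-233
Best worst-case = -203 → III.
Row averages: I=-171, II=-201, III=-185, IV=-197, V=-195
Highest average = -171 → I.

maximin → III; laplace → I (disagree)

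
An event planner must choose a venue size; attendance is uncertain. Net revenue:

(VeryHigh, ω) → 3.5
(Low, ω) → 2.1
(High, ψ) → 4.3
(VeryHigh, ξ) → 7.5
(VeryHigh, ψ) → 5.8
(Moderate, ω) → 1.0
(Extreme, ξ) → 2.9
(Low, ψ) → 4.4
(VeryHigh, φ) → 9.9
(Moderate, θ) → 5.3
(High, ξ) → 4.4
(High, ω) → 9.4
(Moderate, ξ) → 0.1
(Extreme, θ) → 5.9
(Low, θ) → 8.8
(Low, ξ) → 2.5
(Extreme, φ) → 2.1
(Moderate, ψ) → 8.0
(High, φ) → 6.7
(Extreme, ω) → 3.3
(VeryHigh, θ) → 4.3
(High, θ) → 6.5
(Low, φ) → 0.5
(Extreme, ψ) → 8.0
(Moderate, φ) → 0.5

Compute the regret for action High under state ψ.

Best payoff under ψ is 8.0.
Regret = 8.0 − 4.3 = 3.7.

3.7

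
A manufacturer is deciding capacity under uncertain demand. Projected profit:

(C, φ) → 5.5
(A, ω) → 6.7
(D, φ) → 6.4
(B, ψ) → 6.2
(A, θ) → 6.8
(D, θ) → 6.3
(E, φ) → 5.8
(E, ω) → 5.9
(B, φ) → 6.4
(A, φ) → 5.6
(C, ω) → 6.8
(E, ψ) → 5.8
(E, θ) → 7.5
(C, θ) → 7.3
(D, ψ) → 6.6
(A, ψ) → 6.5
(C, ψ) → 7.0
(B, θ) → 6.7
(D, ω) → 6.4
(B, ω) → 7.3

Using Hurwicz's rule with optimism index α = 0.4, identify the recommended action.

A: 0.4·6.8 + 0.6·5.6 = 6.08
B: 0.4·7.3 + 0.6·6.2 = 6.64
C: 0.4·7.3 + 0.6·5.5 = 6.22
D: 0.4·6.6 + 0.6·6.3 = 6.42
E: 0.4·7.5 + 0.6·5.8 = 6.48
Highest Hurwicz score = 6.64 → B.

B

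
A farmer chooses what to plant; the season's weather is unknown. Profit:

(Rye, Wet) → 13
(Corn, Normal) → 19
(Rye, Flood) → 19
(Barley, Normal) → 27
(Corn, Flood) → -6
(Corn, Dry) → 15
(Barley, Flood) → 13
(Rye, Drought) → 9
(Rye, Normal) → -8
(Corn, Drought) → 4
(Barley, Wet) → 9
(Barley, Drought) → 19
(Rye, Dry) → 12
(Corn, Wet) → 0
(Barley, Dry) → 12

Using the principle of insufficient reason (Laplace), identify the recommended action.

Barley

Row averages: Rye=9, Barley=16, Corn=6.4
Highest average = 16 → Barley.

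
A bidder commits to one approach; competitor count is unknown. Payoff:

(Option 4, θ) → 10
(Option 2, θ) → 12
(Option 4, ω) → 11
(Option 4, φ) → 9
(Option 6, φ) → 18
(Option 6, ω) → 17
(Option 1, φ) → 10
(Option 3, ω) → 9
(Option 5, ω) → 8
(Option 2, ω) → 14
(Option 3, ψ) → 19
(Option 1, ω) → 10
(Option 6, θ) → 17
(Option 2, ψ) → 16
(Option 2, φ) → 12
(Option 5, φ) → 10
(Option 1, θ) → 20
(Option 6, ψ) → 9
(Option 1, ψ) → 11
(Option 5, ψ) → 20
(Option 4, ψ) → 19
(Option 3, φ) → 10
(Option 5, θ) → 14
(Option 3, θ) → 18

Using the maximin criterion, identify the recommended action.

Row minima: Option 1=10, Option 2=12, Option 3=9, Option 4=9, Option 5=8, Option 6=9
Best worst-case = 12 → Option 2.

Option 2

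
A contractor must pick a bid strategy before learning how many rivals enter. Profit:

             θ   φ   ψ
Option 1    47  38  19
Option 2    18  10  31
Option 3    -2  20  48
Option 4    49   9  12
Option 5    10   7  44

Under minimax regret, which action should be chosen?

Option 1

Column bests: θ=49, φ=38, ψ=48.
Option 1 regrets: 2, 0, 29 → max 29
Option 2 regrets: 31, 28, 17 → max 31
Option 3 regrets: 51, 18, 0 → max 51
Option 4 regrets: 0, 29, 36 → max 36
Option 5 regrets: 39, 31, 4 → max 39
Smallest max regret = 29 → Option 1.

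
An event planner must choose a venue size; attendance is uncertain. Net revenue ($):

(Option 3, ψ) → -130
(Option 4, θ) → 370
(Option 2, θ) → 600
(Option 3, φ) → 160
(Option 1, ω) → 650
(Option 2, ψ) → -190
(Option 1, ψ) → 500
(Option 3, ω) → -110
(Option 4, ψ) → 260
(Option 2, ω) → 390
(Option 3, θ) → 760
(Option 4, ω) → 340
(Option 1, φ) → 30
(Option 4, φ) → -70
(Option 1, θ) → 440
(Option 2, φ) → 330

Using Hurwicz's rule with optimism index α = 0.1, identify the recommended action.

Option 1: 0.1·650 + 0.9·30 = 92
Option 2: 0.1·600 + 0.9·(-190) = -111
Option 3: 0.1·760 + 0.9·(-130) = -41
Option 4: 0.1·370 + 0.9·(-70) = -26
Highest Hurwicz score = 92 → Option 1.

Option 1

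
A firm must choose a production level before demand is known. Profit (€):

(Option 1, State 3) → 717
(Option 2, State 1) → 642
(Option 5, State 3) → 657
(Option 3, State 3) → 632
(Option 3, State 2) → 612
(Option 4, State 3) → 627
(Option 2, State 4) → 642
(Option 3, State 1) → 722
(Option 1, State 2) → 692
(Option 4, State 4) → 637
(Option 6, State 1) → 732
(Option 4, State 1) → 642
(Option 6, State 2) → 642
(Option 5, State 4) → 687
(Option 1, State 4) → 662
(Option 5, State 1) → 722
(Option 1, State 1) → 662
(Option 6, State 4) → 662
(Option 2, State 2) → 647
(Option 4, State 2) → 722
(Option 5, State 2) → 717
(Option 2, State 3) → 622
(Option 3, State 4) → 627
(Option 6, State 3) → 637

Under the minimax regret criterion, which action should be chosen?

Option 5

Column bests: State 1=732, State 2=722, State 3=717, State 4=687.
Option 1 regrets: 70, 30, 0, 25 → max 70
Option 2 regrets: 90, 75, 95, 45 → max 95
Option 3 regrets: 10, 110, 85, 60 → max 110
Option 4 regrets: 90, 0, 90, 50 → max 90
Option 5 regrets: 10, 5, 60, 0 → max 60
Option 6 regrets: 0, 80, 80, 25 → max 80
Smallest max regret = 60 → Option 5.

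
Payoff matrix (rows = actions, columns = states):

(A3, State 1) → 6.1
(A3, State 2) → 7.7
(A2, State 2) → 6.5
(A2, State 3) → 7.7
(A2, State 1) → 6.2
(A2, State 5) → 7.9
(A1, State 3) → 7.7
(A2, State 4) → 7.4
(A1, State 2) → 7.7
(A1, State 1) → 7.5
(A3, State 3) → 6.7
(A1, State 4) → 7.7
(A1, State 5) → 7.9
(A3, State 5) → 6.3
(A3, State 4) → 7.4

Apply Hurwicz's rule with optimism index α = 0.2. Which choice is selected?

A1: 0.2·7.9 + 0.8·7.5 = 7.58
A2: 0.2·7.9 + 0.8·6.2 = 6.54
A3: 0.2·7.7 + 0.8·6.1 = 6.42
Highest Hurwicz score = 7.58 → A1.

A1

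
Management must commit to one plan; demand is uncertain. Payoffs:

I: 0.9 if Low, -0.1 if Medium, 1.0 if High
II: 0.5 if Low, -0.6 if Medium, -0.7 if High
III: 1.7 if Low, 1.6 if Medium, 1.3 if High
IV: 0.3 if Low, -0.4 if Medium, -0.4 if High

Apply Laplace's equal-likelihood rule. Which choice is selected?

Row averages: I=0.6, II=-4/15, III=23/15, IV=-1/6
Highest average = 23/15 → III.

III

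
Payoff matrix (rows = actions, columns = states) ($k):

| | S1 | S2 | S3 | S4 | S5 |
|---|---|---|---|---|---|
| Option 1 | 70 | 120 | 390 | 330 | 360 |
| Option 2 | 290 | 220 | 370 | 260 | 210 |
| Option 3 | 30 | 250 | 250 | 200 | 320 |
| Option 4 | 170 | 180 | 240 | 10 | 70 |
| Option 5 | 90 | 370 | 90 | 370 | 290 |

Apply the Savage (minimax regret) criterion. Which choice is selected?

Column bests: S1=290, S2=370, S3=390, S4=370, S5=360.
Option 1 regrets: 220, 250, 0, 40, 0 → max 250
Option 2 regrets: 0, 150, 20, 110, 150 → max 150
Option 3 regrets: 260, 120, 140, 170, 40 → max 260
Option 4 regrets: 120, 190, 150, 360, 290 → max 360
Option 5 regrets: 200, 0, 300, 0, 70 → max 300
Smallest max regret = 150 → Option 2.

Option 2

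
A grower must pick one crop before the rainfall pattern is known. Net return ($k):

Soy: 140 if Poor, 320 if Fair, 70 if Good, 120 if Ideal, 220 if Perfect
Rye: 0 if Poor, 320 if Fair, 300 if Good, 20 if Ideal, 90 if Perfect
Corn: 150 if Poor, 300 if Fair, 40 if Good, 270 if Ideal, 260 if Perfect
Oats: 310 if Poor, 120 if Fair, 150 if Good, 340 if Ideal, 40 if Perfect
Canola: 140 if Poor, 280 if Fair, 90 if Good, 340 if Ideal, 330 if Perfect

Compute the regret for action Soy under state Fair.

Best payoff under Fair is 320.
Regret = 320 − 320 = 0.

0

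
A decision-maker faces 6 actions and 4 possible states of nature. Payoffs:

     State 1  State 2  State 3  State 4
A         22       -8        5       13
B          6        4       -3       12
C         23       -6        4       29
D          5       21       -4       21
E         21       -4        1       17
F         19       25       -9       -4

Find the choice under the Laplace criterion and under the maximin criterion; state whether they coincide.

laplace → C; maximin → B (disagree)

Row averages: A=8, B=4.75, C=12.5, D=10.75, E=8.75, F=7.75
Highest average = 12.5 → C.
Row minima: A=-8, B=-3, C=-6, D=-4, E=-4, F=-9
Best worst-case = -3 → B.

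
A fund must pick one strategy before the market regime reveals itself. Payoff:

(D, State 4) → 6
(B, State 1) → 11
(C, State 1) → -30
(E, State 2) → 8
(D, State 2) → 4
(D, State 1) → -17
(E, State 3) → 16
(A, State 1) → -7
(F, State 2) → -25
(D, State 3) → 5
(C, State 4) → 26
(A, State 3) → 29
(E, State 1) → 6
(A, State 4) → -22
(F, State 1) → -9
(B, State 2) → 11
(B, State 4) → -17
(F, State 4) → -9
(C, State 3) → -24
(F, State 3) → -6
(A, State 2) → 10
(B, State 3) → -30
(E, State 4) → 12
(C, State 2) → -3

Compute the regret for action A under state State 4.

48

Best payoff under State 4 is 26.
Regret = 26 − (-22) = 48.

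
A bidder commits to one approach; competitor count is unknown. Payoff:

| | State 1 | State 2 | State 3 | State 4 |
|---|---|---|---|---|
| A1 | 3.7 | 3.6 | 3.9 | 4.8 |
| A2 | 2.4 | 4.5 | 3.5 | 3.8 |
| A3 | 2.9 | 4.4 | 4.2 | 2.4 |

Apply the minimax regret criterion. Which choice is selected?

Column bests: State 1=3.7, State 2=4.5, State 3=4.2, State 4=4.8.
A1 regrets: 0.0, 0.9, 0.3, 0.0 → max 0.9
A2 regrets: 1.3, 0.0, 0.7, 1.0 → max 1.3
A3 regrets: 0.8, 0.1, 0.0, 2.4 → max 2.4
Smallest max regret = 0.9 → A1.

A1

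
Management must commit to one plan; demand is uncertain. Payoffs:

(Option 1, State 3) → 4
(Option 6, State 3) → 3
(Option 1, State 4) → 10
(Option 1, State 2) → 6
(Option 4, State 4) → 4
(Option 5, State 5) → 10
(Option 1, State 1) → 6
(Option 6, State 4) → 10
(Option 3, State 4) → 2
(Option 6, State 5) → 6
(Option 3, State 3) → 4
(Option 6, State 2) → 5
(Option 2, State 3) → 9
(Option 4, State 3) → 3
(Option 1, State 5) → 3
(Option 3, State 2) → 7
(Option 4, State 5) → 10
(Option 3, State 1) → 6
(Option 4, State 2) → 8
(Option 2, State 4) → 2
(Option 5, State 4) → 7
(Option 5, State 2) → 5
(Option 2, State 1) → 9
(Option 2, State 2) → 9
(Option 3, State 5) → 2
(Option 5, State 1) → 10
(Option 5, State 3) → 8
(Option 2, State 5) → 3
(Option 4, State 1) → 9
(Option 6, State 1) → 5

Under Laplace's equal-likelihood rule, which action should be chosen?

Row averages: Option 1=5.8, Option 2=6.4, Option 3=4.2, Option 4=6.8, Option 5=8, Option 6=5.8
Highest average = 8 → Option 5.

Option 5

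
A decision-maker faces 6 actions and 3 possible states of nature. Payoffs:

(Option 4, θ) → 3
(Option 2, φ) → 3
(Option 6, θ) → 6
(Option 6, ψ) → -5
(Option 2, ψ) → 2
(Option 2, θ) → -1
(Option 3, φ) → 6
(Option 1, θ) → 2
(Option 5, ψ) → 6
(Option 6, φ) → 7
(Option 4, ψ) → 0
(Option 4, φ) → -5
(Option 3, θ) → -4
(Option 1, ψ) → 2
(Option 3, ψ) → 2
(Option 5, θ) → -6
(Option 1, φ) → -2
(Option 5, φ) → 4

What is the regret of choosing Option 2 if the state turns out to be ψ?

4

Best payoff under ψ is 6.
Regret = 6 − 2 = 4.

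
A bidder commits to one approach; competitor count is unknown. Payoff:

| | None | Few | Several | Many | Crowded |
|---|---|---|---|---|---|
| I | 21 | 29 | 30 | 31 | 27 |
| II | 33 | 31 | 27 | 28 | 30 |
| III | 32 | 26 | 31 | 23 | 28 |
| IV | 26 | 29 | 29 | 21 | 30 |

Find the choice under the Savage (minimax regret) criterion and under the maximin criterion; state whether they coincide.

minimax regret → II; maximin → II (agree)

Column bests: None=33, Few=31, Several=31, Many=31, Crowded=30.
I regrets: 12, 2, 1, 0, 3 → max 12
II regrets: 0, 0, 4, 3, 0 → max 4
III regrets: 1, 5, 0, 8, 2 → max 8
IV regrets: 7, 2, 2, 10, 0 → max 10
Smallest max regret = 4 → II.
Row minima: I=21, II=27, III=23, IV=21
Best worst-case = 27 → II.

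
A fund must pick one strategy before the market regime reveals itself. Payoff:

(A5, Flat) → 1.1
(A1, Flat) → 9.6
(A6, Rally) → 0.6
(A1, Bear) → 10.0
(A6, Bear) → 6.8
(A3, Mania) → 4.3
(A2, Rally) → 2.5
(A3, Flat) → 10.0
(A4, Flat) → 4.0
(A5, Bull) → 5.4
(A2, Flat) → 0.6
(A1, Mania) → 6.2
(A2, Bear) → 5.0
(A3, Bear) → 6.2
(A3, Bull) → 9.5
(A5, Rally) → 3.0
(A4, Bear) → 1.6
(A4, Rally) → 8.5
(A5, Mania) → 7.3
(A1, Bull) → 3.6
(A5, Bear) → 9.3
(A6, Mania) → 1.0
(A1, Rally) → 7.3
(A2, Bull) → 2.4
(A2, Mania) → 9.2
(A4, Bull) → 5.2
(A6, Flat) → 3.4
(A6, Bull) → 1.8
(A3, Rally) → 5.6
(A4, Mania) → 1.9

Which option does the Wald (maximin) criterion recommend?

Row minima: A1=3.6, A2=0.6, A3=4.3, A4=1.6, A5=1.1, A6=0.6
Best worst-case = 4.3 → A3.

A3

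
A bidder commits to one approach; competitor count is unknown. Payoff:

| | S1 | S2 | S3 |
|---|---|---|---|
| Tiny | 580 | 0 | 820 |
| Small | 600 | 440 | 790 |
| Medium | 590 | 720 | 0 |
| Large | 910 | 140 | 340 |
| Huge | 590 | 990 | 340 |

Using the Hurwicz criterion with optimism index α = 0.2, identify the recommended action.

Small

Tiny: 0.2·820 + 0.8·0 = 164
Small: 0.2·790 + 0.8·440 = 510
Medium: 0.2·720 + 0.8·0 = 144
Large: 0.2·910 + 0.8·140 = 294
Huge: 0.2·990 + 0.8·340 = 470
Highest Hurwicz score = 510 → Small.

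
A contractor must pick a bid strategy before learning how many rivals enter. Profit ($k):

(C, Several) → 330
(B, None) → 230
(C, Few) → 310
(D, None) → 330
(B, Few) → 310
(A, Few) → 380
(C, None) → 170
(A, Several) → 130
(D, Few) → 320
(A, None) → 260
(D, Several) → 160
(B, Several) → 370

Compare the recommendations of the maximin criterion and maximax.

Row minima: A=130, B=230, C=170, D=160
Best worst-case = 230 → B.
Row maxima: A=380, B=370, C=330, D=330
Best best-case = 380 → A.

maximin → B; maximax → A (disagree)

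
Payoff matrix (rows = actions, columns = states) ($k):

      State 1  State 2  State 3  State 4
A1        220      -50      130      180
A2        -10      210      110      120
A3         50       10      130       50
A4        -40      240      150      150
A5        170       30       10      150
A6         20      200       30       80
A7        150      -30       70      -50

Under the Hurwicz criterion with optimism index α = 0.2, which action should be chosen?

A6

A1: 0.2·220 + 0.8·(-50) = 4
A2: 0.2·210 + 0.8·(-10) = 34
A3: 0.2·130 + 0.8·10 = 34
A4: 0.2·240 + 0.8·(-40) = 16
A5: 0.2·170 + 0.8·10 = 42
A6: 0.2·200 + 0.8·20 = 56
A7: 0.2·150 + 0.8·(-50) = -10
Highest Hurwicz score = 56 → A6.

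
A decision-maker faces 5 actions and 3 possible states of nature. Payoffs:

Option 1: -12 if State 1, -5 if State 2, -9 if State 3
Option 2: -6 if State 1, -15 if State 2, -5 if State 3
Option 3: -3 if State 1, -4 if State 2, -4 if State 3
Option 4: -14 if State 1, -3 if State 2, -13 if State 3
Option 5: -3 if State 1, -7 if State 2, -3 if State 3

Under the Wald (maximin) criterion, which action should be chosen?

Row minima: Option 1=-12, Option 2=-15, Option 3=-4, Option 4=-14, Option 5=-7
Best worst-case = -4 → Option 3.

Option 3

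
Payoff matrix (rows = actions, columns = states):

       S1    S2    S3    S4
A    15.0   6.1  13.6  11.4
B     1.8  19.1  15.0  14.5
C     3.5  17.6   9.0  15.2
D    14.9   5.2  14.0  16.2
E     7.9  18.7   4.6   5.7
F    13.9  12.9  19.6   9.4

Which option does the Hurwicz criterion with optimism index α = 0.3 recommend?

F

A: 0.3·15.0 + 0.7·6.1 = 8.77
B: 0.3·19.1 + 0.7·1.8 = 6.99
C: 0.3·17.6 + 0.7·3.5 = 7.73
D: 0.3·16.2 + 0.7·5.2 = 8.5
E: 0.3·18.7 + 0.7·4.6 = 8.83
F: 0.3·19.6 + 0.7·9.4 = 12.46
Highest Hurwicz score = 12.46 → F.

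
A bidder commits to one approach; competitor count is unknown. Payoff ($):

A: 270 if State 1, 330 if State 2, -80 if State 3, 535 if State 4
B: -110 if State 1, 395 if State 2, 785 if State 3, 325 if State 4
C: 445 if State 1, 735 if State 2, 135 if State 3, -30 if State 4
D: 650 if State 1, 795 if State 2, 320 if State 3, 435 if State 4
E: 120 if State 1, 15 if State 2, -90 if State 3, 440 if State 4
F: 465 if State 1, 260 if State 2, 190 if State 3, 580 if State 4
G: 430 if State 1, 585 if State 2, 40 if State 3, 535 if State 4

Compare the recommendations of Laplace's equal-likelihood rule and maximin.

laplace → D; maximin → D (agree)

Row averages: A=263.75, B=348.75, C=321.25, D=550, E=121.25, F=373.75, G=397.5
Highest average = 550 → D.
Row minima: A=-80, B=-110, C=-30, D=320, E=-90, F=190, G=40
Best worst-case = 320 → D.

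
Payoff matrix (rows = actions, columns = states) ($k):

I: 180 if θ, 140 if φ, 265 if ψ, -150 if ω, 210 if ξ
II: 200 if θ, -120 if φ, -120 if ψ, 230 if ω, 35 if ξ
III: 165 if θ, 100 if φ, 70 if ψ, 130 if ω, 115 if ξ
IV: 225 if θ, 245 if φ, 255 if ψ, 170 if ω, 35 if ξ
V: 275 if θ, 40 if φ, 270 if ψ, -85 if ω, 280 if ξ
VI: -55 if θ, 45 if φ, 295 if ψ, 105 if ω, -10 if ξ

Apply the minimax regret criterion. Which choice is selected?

III

Column bests: θ=275, φ=245, ψ=295, ω=230, ξ=280.
I regrets: 95, 105, 30, 380, 70 → max 380
II regrets: 75, 365, 415, 0, 245 → max 415
III regrets: 110, 145, 225, 100, 165 → max 225
IV regrets: 50, 0, 40, 60, 245 → max 245
V regrets: 0, 205, 25, 315, 0 → max 315
VI regrets: 330, 200, 0, 125, 290 → max 330
Smallest max regret = 225 → III.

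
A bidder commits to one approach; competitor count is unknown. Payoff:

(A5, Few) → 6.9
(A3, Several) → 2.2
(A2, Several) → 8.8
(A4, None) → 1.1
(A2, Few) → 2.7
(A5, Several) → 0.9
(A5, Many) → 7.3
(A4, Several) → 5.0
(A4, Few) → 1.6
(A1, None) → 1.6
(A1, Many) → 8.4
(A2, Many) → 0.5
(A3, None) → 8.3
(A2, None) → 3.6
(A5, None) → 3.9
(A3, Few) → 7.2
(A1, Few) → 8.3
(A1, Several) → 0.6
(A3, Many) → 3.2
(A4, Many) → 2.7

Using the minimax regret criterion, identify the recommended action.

Column bests: None=8.3, Few=8.3, Several=8.8, Many=8.4.
A1 regrets: 6.7, 0.0, 8.2, 0.0 → max 8.2
A2 regrets: 4.7, 5.6, 0.0, 7.9 → max 7.9
A3 regrets: 0.0, 1.1, 6.6, 5.2 → max 6.6
A4 regrets: 7.2, 6.7, 3.8, 5.7 → max 7.2
A5 regrets: 4.4, 1.4, 7.9, 1.1 → max 7.9
Smallest max regret = 6.6 → A3.

A3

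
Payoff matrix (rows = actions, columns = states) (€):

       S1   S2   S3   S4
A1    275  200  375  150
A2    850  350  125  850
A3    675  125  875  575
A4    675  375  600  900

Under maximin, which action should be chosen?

A4

Row minima: A1=150, A2=125, A3=125, A4=375
Best worst-case = 375 → A4.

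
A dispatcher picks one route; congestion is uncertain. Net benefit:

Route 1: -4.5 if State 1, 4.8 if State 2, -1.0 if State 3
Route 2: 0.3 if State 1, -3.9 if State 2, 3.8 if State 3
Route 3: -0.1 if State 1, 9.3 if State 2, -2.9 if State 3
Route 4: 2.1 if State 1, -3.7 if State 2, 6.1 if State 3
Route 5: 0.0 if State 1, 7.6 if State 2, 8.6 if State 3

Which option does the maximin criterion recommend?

Row minima: Route 1=-4.5, Route 2=-3.9, Route 3=-2.9, Route 4=-3.7, Route 5=0.0
Best worst-case = 0.0 → Route 5.

Route 5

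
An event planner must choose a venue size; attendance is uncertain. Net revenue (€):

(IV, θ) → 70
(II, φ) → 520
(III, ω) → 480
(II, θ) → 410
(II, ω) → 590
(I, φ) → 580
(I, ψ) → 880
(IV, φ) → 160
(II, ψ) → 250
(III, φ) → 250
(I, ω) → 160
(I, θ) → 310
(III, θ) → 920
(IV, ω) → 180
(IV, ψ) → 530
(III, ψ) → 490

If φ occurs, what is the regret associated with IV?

420

Best payoff under φ is 580.
Regret = 580 − 160 = 420.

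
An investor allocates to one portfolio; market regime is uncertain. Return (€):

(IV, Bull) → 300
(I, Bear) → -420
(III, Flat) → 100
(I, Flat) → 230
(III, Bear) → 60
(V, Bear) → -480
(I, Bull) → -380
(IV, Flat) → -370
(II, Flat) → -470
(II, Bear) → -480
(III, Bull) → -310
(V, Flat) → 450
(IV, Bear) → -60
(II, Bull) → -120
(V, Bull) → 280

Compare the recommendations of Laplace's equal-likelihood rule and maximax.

laplace → V; maximax → V (agree)

Row averages: I=-190, II=-1070/3, III=-50, IV=-130/3, V=250/3
Highest average = 250/3 → V.
Row maxima: I=230, II=-120, III=100, IV=300, V=450
Best best-case = 450 → V.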